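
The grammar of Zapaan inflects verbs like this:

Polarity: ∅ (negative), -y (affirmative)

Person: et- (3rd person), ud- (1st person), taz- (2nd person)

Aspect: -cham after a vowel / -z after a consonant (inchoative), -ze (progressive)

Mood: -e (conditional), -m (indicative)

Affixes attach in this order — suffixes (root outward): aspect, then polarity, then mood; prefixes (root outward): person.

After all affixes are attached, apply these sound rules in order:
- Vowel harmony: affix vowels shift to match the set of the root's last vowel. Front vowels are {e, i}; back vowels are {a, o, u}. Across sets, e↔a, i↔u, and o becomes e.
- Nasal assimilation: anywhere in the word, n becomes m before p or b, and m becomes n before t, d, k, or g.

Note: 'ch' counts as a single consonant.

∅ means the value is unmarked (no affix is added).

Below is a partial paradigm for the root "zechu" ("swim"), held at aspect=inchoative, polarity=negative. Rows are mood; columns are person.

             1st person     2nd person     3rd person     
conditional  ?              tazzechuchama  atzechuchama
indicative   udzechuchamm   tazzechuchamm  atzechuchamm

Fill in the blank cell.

udzechuchama

Attach aspect inchoative -cham (after vowel 'u') → zechucham.
polarity = negative: zero marking, form stays zechucham.
Attach mood conditional -e → zechuchame.
Attach person 1st person ud- → udzechuchame.
Apply vowel harmony: udzechuchame → udzechuchama.
Nasal assimilation: no change.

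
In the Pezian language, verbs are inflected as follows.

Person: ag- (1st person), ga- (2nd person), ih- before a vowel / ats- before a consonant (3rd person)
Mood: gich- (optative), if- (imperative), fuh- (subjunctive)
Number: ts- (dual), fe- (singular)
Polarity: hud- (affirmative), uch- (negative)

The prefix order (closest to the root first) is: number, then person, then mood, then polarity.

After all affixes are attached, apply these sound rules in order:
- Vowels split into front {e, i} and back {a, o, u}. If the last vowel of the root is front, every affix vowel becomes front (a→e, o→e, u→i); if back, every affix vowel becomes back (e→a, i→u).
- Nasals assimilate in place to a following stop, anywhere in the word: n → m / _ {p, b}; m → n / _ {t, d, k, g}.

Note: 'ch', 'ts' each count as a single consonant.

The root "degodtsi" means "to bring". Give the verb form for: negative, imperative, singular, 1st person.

Attach number singular fe- → fedegodtsi.
Attach person 1st person ag- → agfedegodtsi.
Attach mood imperative if- → ifagfedegodtsi.
Attach polarity negative uch- → uchifagfedegodtsi.
Apply vowel harmony: uchifagfedegodtsi → ichifegfedegodtsi.
Nasal assimilation: no change.

ichifegfedegodtsi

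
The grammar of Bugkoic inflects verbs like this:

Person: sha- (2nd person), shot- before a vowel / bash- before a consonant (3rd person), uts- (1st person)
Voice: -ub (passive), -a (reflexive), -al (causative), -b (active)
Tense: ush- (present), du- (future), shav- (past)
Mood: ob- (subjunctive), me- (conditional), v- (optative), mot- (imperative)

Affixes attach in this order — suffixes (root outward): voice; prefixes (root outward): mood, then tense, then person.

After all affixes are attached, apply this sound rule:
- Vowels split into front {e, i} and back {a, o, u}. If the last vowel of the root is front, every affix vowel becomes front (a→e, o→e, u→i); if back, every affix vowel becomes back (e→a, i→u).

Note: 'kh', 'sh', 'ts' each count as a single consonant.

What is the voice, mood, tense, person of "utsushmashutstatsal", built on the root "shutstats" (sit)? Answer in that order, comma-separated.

Segment: uts-ush-me-shutstats-al.
voice: -al → causative.
mood: me- → conditional.
tense: ush- → present.
person: uts- → 1st person.

causative, conditional, present, 1st person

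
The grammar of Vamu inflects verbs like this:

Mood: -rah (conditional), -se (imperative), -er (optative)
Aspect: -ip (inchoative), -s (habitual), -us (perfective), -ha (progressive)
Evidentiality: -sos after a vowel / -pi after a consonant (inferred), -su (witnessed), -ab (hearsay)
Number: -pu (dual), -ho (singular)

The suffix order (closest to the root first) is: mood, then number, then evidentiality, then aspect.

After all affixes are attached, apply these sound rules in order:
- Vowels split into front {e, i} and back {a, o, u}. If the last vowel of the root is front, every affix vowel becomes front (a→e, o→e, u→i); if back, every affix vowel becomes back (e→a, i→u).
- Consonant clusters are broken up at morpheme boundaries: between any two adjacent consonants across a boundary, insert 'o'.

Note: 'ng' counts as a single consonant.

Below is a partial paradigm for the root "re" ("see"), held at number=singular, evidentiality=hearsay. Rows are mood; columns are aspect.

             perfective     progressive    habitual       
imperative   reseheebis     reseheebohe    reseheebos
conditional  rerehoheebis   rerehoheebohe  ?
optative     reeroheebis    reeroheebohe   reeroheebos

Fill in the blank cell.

rerehoheebos

Attach mood conditional -rah → rerah.
Attach number singular -ho → rerahho.
Attach evidentiality hearsay -ab → rerahhoab.
Attach aspect habitual -s → rerahhoabs.
Apply vowel harmony: rerahhoabs → rerehheebs.
Apply epenthesis: rerehheebs → rerehoheebos.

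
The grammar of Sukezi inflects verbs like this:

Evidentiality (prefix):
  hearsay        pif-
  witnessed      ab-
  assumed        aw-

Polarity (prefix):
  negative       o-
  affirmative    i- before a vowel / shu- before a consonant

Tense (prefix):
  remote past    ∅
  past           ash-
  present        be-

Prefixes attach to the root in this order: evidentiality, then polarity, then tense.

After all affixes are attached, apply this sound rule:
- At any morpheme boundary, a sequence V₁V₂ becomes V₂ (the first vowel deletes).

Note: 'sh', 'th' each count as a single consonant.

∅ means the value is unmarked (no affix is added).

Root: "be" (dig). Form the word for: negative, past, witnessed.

Attach evidentiality witnessed ab- → abbe.
Attach polarity negative o- → oabbe.
Attach tense past ash- → ashoabbe.
Apply vowel deletion: ashoabbe → ashabbe.

ashabbe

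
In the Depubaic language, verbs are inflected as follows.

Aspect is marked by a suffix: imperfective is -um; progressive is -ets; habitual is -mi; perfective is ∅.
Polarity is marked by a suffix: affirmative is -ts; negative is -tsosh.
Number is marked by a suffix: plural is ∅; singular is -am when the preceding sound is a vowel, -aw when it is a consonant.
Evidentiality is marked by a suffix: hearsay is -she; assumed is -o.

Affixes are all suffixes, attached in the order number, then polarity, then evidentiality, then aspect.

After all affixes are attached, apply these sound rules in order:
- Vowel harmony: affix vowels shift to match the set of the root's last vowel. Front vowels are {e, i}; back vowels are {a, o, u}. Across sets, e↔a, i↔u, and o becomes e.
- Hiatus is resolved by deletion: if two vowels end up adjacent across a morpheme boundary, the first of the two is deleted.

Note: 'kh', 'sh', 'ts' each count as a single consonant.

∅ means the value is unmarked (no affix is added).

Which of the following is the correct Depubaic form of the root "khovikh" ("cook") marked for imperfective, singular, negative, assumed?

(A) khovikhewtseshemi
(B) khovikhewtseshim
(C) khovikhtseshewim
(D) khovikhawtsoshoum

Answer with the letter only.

B

Attach number singular -aw (after consonant 'kh') → khovikhaw.
Attach polarity negative -tsosh → khovikhawtsosh.
Attach evidentiality assumed -o → khovikhawtsosho.
Attach aspect imperfective -um → khovikhawtsoshoum.
Apply vowel harmony: khovikhawtsoshoum → khovikhewtsesheim.
Apply vowel deletion: khovikhewtsesheim → khovikhewtseshim.
So the correct form is khovikhewtseshim, option (B).
(D) khovikhawtsoshoum is wrong: it fails to apply the sound rule(s).
(A) khovikhewtseshemi is wrong: it uses habitual instead of imperfective for aspect.
(C) khovikhtseshewim is wrong: it has the affixes in the wrong order.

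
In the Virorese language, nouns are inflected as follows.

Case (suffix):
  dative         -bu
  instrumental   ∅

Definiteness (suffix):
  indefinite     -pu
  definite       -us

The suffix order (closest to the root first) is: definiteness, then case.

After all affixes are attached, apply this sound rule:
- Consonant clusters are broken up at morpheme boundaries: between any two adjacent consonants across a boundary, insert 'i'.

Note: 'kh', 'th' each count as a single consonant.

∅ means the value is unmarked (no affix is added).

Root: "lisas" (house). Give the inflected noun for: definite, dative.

Attach definiteness definite -us → lisasus.
Attach case dative -bu → lisasusbu.
Apply epenthesis: lisasusbu → lisasusibu.

lisasusibu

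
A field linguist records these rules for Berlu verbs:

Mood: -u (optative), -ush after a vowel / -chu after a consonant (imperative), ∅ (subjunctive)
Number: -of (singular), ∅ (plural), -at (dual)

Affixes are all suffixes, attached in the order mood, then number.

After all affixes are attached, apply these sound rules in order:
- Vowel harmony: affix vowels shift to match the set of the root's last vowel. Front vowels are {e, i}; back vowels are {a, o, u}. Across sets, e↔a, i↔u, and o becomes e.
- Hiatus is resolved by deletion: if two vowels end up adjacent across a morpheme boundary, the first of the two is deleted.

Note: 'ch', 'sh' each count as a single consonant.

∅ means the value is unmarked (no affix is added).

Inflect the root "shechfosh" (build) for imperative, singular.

shechfoshchof

Attach mood imperative -chu (after consonant 'sh') → shechfoshchu.
Attach number singular -of → shechfoshchuof.
Vowel harmony: no change.
Apply vowel deletion: shechfoshchuof → shechfoshchof.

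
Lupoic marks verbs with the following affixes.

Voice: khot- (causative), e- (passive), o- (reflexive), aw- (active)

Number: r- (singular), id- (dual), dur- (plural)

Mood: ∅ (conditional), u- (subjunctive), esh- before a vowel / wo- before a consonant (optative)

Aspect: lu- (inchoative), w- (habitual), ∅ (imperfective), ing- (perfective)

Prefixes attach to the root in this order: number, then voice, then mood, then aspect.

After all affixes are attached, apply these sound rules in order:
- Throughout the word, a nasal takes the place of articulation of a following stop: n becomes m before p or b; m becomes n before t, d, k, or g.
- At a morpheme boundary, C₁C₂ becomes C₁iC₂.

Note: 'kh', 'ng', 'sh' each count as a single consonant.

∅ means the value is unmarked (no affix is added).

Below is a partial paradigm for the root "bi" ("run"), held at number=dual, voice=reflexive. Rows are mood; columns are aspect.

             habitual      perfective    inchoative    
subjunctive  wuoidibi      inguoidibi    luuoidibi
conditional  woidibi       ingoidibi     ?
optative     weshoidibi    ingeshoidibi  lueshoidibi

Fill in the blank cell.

Attach number dual id- → idbi.
Attach voice reflexive o- → oidbi.
mood = conditional: zero marking, form stays oidbi.
Attach aspect inchoative lu- → luoidbi.
Nasal assimilation: no change.
Apply epenthesis: luoidbi → luoidibi.

luoidibi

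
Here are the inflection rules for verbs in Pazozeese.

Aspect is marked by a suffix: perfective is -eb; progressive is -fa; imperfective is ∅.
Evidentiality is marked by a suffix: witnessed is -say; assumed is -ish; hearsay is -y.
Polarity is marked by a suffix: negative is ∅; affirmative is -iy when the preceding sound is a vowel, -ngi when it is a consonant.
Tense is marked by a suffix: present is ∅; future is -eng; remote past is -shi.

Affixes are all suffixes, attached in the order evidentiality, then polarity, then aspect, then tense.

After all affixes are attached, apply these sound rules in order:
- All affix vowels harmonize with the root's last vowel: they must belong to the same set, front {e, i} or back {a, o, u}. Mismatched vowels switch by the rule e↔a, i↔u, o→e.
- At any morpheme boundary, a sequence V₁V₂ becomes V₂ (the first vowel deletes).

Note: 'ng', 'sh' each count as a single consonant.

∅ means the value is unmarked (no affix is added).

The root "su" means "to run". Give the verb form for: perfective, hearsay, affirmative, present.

Attach evidentiality hearsay -y → suy.
Attach polarity affirmative -ngi (after consonant 'y') → suyngi.
Attach aspect perfective -eb → suyngieb.
tense = present: zero marking, form stays suyngieb.
Apply vowel harmony: suyngieb → suynguab.
Apply vowel deletion: suynguab → suyngab.

suyngab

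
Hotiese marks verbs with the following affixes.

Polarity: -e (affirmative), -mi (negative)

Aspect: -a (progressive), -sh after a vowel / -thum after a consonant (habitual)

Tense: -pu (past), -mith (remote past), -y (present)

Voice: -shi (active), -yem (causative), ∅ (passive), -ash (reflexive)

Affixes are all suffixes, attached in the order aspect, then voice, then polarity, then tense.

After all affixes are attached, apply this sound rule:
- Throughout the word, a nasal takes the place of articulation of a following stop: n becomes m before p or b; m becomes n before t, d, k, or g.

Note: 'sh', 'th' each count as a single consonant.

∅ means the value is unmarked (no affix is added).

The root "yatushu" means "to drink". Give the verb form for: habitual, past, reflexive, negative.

Attach aspect habitual -sh (after vowel 'u') → yatushush.
Attach voice reflexive -ash → yatushushash.
Attach polarity negative -mi → yatushushashmi.
Attach tense past -pu → yatushushashmipu.
Nasal assimilation: no change.

yatushushashmipu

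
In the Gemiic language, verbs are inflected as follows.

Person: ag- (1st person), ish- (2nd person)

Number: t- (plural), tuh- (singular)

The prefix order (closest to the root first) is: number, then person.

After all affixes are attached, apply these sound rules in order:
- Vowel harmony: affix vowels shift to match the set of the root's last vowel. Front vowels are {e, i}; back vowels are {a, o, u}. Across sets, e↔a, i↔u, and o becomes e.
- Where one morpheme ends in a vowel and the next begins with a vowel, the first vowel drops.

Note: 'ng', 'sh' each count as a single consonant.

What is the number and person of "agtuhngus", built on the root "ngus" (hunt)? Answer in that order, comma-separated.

Segment: ag-tuh-ngus.
number: tuh- → singular.
person: ag- → 1st person.

singular, 1st person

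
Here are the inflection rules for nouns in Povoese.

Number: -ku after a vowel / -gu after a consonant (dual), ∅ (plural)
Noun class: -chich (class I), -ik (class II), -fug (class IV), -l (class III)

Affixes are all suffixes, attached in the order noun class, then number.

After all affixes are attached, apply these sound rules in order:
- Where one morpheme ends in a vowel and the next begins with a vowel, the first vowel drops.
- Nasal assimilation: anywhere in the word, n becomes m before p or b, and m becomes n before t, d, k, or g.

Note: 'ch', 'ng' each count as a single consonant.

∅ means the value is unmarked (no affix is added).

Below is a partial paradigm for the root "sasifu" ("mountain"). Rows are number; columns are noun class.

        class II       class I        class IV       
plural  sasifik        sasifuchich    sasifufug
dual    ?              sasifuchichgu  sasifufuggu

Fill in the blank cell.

Attach noun class class II -ik → sasifuik.
Attach number dual -gu (after consonant 'k') → sasifuikgu.
Apply vowel deletion: sasifuikgu → sasifikgu.
Nasal assimilation: no change.

sasifikgu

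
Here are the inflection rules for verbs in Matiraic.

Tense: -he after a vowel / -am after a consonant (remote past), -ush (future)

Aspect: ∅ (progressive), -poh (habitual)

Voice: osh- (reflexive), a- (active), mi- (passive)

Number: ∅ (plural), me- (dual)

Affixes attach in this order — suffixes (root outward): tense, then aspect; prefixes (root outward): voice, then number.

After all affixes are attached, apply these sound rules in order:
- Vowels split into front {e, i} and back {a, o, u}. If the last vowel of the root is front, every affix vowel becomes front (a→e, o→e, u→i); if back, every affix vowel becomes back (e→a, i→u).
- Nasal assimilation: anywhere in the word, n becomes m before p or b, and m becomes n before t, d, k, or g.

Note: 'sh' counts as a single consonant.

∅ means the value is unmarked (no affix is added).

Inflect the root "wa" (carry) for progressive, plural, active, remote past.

awaha

Attach tense remote past -he (after vowel 'a') → wahe.
Attach voice active a- → awahe.
aspect = progressive: zero marking, form stays awahe.
number = plural: zero marking, form stays awahe.
Apply vowel harmony: awahe → awaha.
Nasal assimilation: no change.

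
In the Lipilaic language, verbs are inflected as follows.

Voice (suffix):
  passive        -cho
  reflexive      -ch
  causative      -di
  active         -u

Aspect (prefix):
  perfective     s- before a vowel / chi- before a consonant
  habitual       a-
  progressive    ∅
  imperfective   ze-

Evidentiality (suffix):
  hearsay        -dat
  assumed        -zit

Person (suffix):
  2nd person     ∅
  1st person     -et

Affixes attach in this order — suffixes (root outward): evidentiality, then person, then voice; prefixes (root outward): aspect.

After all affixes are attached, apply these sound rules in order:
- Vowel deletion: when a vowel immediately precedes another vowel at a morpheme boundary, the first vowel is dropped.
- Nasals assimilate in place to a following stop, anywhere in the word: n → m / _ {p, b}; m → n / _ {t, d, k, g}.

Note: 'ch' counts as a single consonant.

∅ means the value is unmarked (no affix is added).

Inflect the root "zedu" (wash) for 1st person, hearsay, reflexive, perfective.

Attach aspect perfective chi- (before consonant 'z') → chizedu.
Attach evidentiality hearsay -dat → chizedudat.
Attach person 1st person -et → chizedudatet.
Attach voice reflexive -ch → chizedudatetch.
Vowel deletion: no change.
Nasal assimilation: no change.

chizedudatetch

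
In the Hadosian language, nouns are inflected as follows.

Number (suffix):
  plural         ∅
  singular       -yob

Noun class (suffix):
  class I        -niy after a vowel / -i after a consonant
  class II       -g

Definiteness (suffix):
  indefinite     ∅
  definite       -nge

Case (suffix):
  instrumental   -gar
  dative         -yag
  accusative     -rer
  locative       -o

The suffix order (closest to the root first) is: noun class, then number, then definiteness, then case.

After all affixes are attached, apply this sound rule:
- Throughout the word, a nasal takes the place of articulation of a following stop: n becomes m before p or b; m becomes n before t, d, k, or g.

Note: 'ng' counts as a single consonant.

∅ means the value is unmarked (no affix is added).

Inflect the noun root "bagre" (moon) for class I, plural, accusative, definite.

Attach noun class class I -niy (after vowel 'e') → bagreniy.
number = plural: zero marking, form stays bagreniy.
Attach definiteness definite -nge → bagreniynge.
Attach case accusative -rer → bagreniyngerer.
Nasal assimilation: no change.

bagreniyngerer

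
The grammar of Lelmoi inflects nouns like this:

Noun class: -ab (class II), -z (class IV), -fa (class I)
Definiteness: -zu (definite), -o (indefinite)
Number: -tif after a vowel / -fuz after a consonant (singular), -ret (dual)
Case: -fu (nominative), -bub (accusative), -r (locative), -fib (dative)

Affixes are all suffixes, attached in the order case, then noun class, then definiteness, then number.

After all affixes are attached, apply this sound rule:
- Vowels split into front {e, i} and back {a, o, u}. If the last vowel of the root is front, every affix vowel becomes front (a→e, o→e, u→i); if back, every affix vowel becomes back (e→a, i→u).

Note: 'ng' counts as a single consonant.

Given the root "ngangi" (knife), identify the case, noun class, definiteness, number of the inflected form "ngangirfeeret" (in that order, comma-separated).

Segment: ngangi-r-fa-o-ret.
case: -r → locative.
noun class: -fa → class I.
definiteness: -o → indefinite.
number: -ret → dual.

locative, class I, indefinite, dual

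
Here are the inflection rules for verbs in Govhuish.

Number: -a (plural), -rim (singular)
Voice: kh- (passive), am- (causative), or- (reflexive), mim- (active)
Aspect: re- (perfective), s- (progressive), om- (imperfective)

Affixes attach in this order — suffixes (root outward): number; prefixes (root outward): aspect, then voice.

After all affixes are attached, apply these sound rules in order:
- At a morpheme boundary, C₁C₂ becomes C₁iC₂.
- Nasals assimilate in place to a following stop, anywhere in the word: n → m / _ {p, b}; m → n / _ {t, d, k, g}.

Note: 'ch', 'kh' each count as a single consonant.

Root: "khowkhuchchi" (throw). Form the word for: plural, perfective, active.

mimirekhowkhuchchia

Attach aspect perfective re- → rekhowkhuchchi.
Attach voice active mim- → mimrekhowkhuchchi.
Attach number plural -a → mimrekhowkhuchchia.
Apply epenthesis: mimrekhowkhuchchia → mimirekhowkhuchchia.
Nasal assimilation: no change.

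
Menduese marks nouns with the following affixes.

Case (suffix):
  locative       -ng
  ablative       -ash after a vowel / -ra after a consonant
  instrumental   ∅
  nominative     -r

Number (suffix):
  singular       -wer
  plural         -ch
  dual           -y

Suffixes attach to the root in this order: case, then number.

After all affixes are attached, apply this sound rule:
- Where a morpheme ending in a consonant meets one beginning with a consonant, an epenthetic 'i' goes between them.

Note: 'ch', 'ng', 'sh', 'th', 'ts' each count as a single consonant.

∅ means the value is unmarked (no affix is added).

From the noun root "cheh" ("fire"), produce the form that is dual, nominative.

chehiriy

Attach case nominative -r → chehr.
Attach number dual -y → chehry.
Apply epenthesis: chehry → chehiriy.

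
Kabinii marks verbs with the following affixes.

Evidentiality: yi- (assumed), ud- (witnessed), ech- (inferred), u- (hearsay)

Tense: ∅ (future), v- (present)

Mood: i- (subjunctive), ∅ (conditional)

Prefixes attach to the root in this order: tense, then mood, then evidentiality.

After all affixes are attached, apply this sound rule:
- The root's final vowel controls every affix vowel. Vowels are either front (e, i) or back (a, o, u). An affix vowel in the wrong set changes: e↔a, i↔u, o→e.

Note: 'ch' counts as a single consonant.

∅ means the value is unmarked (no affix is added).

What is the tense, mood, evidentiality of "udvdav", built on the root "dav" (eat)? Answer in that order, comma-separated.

Segment: ud-v-dav.
tense: v- → present.
mood: ∅ → conditional.
evidentiality: ud- → witnessed.

present, conditional, witnessed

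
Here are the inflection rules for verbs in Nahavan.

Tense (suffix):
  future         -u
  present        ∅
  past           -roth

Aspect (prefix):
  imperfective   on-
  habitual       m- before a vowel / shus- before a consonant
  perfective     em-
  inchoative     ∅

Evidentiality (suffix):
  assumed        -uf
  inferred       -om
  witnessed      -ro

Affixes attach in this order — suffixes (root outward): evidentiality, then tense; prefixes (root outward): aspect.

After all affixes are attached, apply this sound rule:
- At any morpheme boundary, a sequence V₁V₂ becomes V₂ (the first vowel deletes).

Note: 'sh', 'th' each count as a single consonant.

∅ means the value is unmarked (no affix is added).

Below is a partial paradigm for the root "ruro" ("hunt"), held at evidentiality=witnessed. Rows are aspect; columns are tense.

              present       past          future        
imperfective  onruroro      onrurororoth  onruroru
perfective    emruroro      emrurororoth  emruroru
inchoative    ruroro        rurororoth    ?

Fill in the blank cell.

aspect = inchoative: zero marking, form stays ruro.
Attach evidentiality witnessed -ro → ruroro.
Attach tense future -u → rurorou.
Apply vowel deletion: rurorou → ruroru.

ruroru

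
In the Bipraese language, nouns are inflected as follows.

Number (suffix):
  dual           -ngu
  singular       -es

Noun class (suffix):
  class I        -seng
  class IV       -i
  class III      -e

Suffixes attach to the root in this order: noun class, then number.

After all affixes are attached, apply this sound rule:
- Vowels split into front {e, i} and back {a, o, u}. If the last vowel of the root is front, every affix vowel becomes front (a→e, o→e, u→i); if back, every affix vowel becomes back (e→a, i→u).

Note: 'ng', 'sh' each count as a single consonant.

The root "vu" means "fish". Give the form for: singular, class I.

Attach noun class class I -seng → vuseng.
Attach number singular -es → vusenges.
Apply vowel harmony: vusenges → vusangas.

vusangas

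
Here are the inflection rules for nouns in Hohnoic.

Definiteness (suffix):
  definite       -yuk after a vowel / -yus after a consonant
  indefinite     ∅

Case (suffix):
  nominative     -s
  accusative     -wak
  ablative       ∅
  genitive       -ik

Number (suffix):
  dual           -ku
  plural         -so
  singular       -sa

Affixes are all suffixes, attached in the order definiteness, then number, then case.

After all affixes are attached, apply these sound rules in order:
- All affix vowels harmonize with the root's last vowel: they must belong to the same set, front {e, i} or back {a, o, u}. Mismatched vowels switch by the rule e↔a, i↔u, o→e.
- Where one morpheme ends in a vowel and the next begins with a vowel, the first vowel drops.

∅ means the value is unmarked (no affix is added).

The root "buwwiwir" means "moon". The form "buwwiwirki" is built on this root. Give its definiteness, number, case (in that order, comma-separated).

indefinite, dual, ablative

Segment: buwwiwir-ku.
definiteness: ∅ → indefinite.
number: -ku → dual.
case: ∅ → ablative.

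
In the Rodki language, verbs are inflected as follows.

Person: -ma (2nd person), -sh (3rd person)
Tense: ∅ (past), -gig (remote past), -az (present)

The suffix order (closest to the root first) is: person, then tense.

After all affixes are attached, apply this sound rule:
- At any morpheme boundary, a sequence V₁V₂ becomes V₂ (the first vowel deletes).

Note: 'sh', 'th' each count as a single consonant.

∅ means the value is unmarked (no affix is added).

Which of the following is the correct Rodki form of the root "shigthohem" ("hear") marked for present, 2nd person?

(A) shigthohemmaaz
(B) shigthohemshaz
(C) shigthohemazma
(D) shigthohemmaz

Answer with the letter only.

Attach person 2nd person -ma → shigthohemma.
Attach tense present -az → shigthohemmaaz.
Apply vowel deletion: shigthohemmaaz → shigthohemmaz.
So the correct form is shigthohemmaz, option (D).
(A) shigthohemmaaz is wrong: it fails to apply the sound rule(s).
(B) shigthohemshaz is wrong: it uses 3rd person instead of 2nd person for person.
(C) shigthohemazma is wrong: it has the affixes in the wrong order.

D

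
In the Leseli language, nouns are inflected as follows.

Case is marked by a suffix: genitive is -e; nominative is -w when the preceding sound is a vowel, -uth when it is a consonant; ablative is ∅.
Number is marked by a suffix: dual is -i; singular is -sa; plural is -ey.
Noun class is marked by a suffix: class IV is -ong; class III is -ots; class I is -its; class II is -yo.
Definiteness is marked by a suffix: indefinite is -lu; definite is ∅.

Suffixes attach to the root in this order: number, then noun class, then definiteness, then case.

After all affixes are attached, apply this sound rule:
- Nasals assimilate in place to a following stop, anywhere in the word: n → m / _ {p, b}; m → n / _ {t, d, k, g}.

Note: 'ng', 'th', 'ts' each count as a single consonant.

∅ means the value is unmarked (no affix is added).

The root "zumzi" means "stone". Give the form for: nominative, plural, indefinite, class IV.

Attach number plural -ey → zumziey.
Attach noun class class IV -ong → zumzieyong.
Attach definiteness indefinite -lu → zumzieyonglu.
Attach case nominative -w (after vowel 'u') → zumzieyongluw.
Nasal assimilation: no change.

zumzieyongluw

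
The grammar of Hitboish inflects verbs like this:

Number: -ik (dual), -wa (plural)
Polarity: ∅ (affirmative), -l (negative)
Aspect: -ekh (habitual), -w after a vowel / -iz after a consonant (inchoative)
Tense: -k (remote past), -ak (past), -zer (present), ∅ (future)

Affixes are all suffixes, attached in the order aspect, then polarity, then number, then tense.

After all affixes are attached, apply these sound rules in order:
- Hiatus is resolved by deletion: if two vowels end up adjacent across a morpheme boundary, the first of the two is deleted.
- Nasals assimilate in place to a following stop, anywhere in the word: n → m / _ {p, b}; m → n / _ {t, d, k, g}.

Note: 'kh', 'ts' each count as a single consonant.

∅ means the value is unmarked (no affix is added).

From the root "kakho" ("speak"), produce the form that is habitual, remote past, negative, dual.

kakhekhlikk

Attach aspect habitual -ekh → kakhoekh.
Attach polarity negative -l → kakhoekhl.
Attach number dual -ik → kakhoekhlik.
Attach tense remote past -k → kakhoekhlikk.
Apply vowel deletion: kakhoekhlikk → kakhekhlikk.
Nasal assimilation: no change.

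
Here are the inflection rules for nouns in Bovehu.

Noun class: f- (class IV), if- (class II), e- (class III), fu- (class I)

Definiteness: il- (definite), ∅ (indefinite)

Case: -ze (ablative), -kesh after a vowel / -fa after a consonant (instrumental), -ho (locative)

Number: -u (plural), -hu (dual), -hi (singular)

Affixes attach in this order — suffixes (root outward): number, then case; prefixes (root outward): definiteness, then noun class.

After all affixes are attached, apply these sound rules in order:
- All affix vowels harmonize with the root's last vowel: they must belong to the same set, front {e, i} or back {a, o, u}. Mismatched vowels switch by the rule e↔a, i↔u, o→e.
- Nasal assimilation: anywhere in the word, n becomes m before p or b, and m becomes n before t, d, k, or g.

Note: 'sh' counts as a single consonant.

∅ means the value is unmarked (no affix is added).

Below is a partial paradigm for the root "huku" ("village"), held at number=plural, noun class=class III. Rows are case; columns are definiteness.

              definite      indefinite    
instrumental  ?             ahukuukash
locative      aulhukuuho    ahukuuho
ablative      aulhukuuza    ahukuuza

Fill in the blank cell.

aulhukuukash

Attach definiteness definite il- → ilhuku.
Attach number plural -u → ilhukuu.
Attach noun class class III e- → eilhukuu.
Attach case instrumental -kesh (after vowel 'u') → eilhukuukesh.
Apply vowel harmony: eilhukuukesh → aulhukuukash.
Nasal assimilation: no change.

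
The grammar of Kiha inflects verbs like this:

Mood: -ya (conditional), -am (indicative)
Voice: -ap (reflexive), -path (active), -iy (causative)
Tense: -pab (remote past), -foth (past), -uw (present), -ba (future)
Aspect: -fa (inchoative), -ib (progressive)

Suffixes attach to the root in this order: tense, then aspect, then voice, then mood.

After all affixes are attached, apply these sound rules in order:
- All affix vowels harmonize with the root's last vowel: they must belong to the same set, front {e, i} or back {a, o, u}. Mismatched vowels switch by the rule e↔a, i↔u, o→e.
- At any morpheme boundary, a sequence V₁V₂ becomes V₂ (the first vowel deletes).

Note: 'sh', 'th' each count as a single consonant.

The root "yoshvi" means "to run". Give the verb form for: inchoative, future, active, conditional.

Attach tense future -ba → yoshviba.
Attach aspect inchoative -fa → yoshvibafa.
Attach voice active -path → yoshvibafapath.
Attach mood conditional -ya → yoshvibafapathya.
Apply vowel harmony: yoshvibafapathya → yoshvibefepethye.
Vowel deletion: no change.

yoshvibefepethye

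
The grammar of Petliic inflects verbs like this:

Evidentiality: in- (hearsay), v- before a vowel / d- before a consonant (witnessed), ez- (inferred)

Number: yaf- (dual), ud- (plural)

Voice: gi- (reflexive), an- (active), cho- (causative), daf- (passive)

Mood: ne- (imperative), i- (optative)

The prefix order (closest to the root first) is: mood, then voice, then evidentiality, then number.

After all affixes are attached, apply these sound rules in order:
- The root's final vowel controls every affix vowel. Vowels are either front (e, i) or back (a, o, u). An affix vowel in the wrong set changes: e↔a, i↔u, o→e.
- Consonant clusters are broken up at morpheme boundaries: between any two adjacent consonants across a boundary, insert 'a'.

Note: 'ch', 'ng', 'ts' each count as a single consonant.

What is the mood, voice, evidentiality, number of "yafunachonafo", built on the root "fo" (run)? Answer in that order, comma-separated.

Segment: yaf-in-cho-ne-fo.
mood: ne- → imperative.
voice: cho- → causative.
evidentiality: in- → hearsay.
number: yaf- → dual.

imperative, causative, hearsay, dual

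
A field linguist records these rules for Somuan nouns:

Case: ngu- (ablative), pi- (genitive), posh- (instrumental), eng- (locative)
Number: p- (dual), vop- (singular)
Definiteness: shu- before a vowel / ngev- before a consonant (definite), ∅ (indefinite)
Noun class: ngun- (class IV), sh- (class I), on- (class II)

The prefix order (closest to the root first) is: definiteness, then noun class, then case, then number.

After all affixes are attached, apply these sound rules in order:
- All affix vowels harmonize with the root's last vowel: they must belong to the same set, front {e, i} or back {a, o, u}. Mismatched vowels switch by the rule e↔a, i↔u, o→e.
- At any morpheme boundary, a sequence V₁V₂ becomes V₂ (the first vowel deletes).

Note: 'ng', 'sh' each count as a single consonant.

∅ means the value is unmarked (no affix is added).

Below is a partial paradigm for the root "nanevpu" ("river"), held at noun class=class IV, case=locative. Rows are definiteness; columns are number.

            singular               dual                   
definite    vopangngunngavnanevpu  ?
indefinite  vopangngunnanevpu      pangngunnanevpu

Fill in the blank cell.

Attach definiteness definite ngev- (before consonant 'n') → ngevnanevpu.
Attach noun class class IV ngun- → ngunngevnanevpu.
Attach case locative eng- → engngunngevnanevpu.
Attach number dual p- → pengngunngevnanevpu.
Apply vowel harmony: pengngunngevnanevpu → pangngunngavnanevpu.
Vowel deletion: no change.

pangngunngavnanevpu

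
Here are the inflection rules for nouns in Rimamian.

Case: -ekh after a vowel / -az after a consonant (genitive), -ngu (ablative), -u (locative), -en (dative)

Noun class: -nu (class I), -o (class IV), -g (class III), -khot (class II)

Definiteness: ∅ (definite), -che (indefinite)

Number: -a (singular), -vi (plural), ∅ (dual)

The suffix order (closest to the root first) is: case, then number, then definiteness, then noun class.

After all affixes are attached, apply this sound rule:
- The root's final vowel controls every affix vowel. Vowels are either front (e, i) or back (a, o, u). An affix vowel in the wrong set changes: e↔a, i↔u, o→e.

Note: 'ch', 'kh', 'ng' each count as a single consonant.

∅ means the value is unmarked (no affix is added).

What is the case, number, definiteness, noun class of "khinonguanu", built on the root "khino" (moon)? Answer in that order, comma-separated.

ablative, singular, definite, class I

Segment: khino-ngu-a-nu.
case: -ngu → ablative.
number: -a → singular.
definiteness: ∅ → definite.
noun class: -nu → class I.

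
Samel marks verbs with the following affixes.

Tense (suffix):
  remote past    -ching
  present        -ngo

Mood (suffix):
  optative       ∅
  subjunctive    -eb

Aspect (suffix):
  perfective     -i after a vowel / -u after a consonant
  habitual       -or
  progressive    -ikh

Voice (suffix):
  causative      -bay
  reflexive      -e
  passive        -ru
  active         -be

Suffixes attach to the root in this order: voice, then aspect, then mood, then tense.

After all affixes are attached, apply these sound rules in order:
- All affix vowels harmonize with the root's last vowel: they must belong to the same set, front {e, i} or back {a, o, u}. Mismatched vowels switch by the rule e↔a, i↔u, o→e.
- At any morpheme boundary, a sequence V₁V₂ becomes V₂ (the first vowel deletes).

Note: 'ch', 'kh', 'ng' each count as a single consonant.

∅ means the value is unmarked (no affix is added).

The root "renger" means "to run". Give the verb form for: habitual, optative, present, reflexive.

rengerernge

Attach voice reflexive -e → rengere.
Attach aspect habitual -or → rengereor.
mood = optative: zero marking, form stays rengereor.
Attach tense present -ngo → rengereorngo.
Apply vowel harmony: rengereorngo → rengereernge.
Apply vowel deletion: rengereernge → rengerernge.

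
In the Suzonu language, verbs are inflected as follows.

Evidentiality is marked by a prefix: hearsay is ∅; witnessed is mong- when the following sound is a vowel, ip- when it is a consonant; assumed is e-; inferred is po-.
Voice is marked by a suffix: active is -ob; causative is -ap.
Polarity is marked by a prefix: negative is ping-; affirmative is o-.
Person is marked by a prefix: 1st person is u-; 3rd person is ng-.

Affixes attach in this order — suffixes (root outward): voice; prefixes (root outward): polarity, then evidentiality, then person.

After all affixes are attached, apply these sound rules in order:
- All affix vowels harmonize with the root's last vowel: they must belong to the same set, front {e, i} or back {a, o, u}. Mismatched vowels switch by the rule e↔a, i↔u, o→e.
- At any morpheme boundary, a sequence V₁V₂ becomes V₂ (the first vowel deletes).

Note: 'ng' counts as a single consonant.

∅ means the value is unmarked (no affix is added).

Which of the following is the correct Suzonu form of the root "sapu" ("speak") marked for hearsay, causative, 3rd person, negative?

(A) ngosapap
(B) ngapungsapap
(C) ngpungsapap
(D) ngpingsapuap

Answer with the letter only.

C

Attach polarity negative ping- → pingsapu.
evidentiality = hearsay: zero marking, form stays pingsapu.
Attach person 3rd person ng- → ngpingsapu.
Attach voice causative -ap → ngpingsapuap.
Apply vowel harmony: ngpingsapuap → ngpungsapuap.
Apply vowel deletion: ngpungsapuap → ngpungsapap.
So the correct form is ngpungsapap, option (C).
(B) ngapungsapap is wrong: it uses assumed instead of hearsay for evidentiality.
(D) ngpingsapuap is wrong: it fails to apply the sound rule(s).
(A) ngosapap is wrong: it uses affirmative instead of negative for polarity.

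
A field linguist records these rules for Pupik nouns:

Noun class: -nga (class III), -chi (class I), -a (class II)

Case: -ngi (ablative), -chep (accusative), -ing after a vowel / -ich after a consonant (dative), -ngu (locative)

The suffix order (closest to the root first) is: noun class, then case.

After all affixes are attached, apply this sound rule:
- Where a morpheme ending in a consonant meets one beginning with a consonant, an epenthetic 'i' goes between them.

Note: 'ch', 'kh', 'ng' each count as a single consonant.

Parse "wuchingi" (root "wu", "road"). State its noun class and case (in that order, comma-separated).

class I, ablative

Segment: wu-chi-ngi.
noun class: -chi → class I.
case: -ngi → ablative.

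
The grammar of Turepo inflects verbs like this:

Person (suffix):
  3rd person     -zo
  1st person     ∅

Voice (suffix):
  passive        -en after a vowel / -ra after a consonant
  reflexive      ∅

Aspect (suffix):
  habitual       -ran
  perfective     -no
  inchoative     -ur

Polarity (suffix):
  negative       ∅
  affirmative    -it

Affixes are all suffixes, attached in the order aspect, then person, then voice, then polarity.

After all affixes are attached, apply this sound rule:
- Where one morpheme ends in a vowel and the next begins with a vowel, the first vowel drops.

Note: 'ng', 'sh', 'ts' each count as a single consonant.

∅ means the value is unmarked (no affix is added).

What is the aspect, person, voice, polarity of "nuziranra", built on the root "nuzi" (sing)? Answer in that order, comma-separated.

habitual, 1st person, passive, negative

Segment: nuzi-ran-ra.
aspect: -ran → habitual.
person: ∅ → 1st person.
voice: -en/ra → passive.
polarity: ∅ → negative.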